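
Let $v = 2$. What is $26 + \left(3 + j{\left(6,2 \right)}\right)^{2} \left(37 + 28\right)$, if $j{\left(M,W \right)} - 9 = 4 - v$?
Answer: $12766$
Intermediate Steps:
$j{\left(M,W \right)} = 11$ ($j{\left(M,W \right)} = 9 + \left(4 - 2\right) = 9 + 2 = 11$)
$26 + \left(3 + j{\left(6,2 \right)}\right)^{2} \left(37 + 28\right) = 26 + \left(3 + 11\right)^{2} \left(37 + 28\right) = 26 + 14^{2} \cdot 65 = 26 + 196 \cdot 65 = 26 + 12740 = 12766$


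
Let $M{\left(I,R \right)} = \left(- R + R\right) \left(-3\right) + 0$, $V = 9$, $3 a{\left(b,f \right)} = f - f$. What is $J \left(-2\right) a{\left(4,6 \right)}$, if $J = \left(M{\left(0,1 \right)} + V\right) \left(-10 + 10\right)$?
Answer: $0$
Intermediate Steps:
$a{\left(b,f \right)} = 0$ ($a{\left(b,f \right)} = \frac{f - f}{3} = \frac{1}{3} \cdot 0 = 0$)
$M{\left(I,R \right)} = 0$ ($M{\left(I,R \right)} = 0 \left(-3\right) + 0 = 0 + 0 = 0$)
$J = 0$ ($J = \left(0 + 9\right) \left(-10 + 10\right) = 9 \cdot 0 = 0$)
$J \left(-2\right) a{\left(4,6 \right)} = 0 \left(-2\right) 0 = 0 \cdot 0 = 0$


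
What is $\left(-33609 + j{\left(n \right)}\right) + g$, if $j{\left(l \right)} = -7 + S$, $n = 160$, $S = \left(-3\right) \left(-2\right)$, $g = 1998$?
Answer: $-31612$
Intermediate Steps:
$S = 6$
$j{\left(l \right)} = -1$ ($j{\left(l \right)} = -7 + 6 = -1$)
$\left(-33609 + j{\left(n \right)}\right) + g = \left(-33609 - 1\right) + 1998 = -33610 + 1998 = -31612$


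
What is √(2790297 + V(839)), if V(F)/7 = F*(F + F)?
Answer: √12645191 ≈ 3556.0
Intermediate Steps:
V(F) = 14*F² (V(F) = 7*(F*(F + F)) = 7*(F*(2*F)) = 7*(2*F²) = 14*F²)
√(2790297 + V(839)) = √(2790297 + 14*839²) = √(2790297 + 14*703921) = √(2790297 + 9854894) = √12645191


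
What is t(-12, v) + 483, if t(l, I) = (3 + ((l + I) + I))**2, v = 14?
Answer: 844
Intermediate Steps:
t(l, I) = (3 + l + 2*I)**2 (t(l, I) = (3 + ((I + l) + I))**2 = (3 + (l + 2*I))**2 = (3 + l + 2*I)**2)
t(-12, v) + 483 = (3 - 12 + 2*14)**2 + 483 = (3 - 12 + 28)**2 + 483 = 19**2 + 483 = 361 + 483 = 844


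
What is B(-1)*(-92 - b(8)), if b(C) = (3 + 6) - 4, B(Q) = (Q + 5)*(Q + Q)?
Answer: 776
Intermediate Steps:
B(Q) = 2*Q*(5 + Q) (B(Q) = (5 + Q)*(2*Q) = 2*Q*(5 + Q))
b(C) = 5 (b(C) = 9 - 4 = 5)
B(-1)*(-92 - b(8)) = (2*(-1)*(5 - 1))*(-92 - 1*5) = (2*(-1)*4)*(-92 - 5) = -8*(-97) = 776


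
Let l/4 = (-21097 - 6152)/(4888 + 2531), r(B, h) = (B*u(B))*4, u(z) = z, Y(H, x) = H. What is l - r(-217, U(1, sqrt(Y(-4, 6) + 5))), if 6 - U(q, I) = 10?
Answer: -465840720/2473 ≈ -1.8837e+5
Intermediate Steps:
U(q, I) = -4 (U(q, I) = 6 - 1*10 = 6 - 10 = -4)
r(B, h) = 4*B**2 (r(B, h) = (B*B)*4 = B**2*4 = 4*B**2)
l = -36332/2473 (l = 4*((-21097 - 6152)/(4888 + 2531)) = 4*(-27249/7419) = 4*(-27249*1/7419) = 4*(-9083/2473) = -36332/2473 ≈ -14.691)
l - r(-217, U(1, sqrt(Y(-4, 6) + 5))) = -36332/2473 - 4*(-217)**2 = -36332/2473 - 4*47089 = -36332/2473 - 1*188356 = -36332/2473 - 188356 = -465840720/2473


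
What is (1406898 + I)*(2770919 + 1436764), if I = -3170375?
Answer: -7420152193791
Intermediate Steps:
(1406898 + I)*(2770919 + 1436764) = (1406898 - 3170375)*(2770919 + 1436764) = -1763477*4207683 = -7420152193791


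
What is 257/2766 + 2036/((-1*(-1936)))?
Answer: 766141/669372 ≈ 1.1446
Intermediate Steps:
257/2766 + 2036/((-1*(-1936))) = 257*(1/2766) + 2036/1936 = 257/2766 + 2036*(1/1936) = 257/2766 + 509/484 = 766141/669372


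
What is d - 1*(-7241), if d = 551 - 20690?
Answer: -12898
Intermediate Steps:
d = -20139
d - 1*(-7241) = -20139 - 1*(-7241) = -20139 + 7241 = -12898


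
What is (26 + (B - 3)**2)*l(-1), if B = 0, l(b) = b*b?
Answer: 35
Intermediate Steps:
l(b) = b**2
(26 + (B - 3)**2)*l(-1) = (26 + (0 - 3)**2)*(-1)**2 = (26 + (-3)**2)*1 = (26 + 9)*1 = 35*1 = 35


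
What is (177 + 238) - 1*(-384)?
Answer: 799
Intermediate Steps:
(177 + 238) - 1*(-384) = 415 + 384 = 799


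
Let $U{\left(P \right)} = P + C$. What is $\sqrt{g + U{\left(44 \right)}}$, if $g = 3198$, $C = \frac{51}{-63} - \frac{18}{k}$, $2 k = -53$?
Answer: $\frac{\sqrt{4015927713}}{1113} \approx 56.937$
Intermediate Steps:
$k = - \frac{53}{2}$ ($k = \frac{1}{2} \left(-53\right) = - \frac{53}{2} \approx -26.5$)
$C = - \frac{145}{1113}$ ($C = \frac{51}{-63} - \frac{18}{- \frac{53}{2}} = 51 \left(- \frac{1}{63}\right) - - \frac{36}{53} = - \frac{17}{21} + \frac{36}{53} = - \frac{145}{1113} \approx -0.13028$)
$U{\left(P \right)} = - \frac{145}{1113} + P$ ($U{\left(P \right)} = P - \frac{145}{1113} = - \frac{145}{1113} + P$)
$\sqrt{g + U{\left(44 \right)}} = \sqrt{3198 + \left(- \frac{145}{1113} + 44\right)} = \sqrt{3198 + \frac{48827}{1113}} = \sqrt{\frac{3608201}{1113}} = \frac{\sqrt{4015927713}}{1113}$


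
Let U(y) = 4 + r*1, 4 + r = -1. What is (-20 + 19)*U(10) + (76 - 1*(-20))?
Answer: 97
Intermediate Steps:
r = -5 (r = -4 - 1 = -5)
U(y) = -1 (U(y) = 4 - 5*1 = 4 - 5 = -1)
(-20 + 19)*U(10) + (76 - 1*(-20)) = (-20 + 19)*(-1) + (76 - 1*(-20)) = -1*(-1) + (76 + 20) = 1 + 96 = 97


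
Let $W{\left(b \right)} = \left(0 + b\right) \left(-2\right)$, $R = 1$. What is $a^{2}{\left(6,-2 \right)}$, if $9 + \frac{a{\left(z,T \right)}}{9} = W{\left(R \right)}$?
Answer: $9801$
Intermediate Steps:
$W{\left(b \right)} = - 2 b$ ($W{\left(b \right)} = b \left(-2\right) = - 2 b$)
$a{\left(z,T \right)} = -99$ ($a{\left(z,T \right)} = -81 + 9 \left(\left(-2\right) 1\right) = -81 + 9 \left(-2\right) = -81 - 18 = -99$)
$a^{2}{\left(6,-2 \right)} = \left(-99\right)^{2} = 9801$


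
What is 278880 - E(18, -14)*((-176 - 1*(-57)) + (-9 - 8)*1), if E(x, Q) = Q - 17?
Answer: 274664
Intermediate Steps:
E(x, Q) = -17 + Q
278880 - E(18, -14)*((-176 - 1*(-57)) + (-9 - 8)*1) = 278880 - (-17 - 14)*((-176 - 1*(-57)) + (-9 - 8)*1) = 278880 - (-31)*((-176 + 57) - 17*1) = 278880 - (-31)*(-119 - 17) = 278880 - (-31)*(-136) = 278880 - 1*4216 = 278880 - 4216 = 274664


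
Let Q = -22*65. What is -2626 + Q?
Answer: -4056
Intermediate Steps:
Q = -1430
-2626 + Q = -2626 - 1430 = -4056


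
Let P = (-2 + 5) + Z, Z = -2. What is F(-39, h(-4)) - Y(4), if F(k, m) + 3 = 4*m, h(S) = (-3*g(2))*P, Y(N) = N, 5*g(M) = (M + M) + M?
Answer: -107/5 ≈ -21.400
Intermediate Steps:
g(M) = 3*M/5 (g(M) = ((M + M) + M)/5 = (2*M + M)/5 = (3*M)/5 = 3*M/5)
P = 1 (P = (-2 + 5) - 2 = 3 - 2 = 1)
h(S) = -18/5 (h(S) = -9*2/5*1 = -3*6/5*1 = -18/5*1 = -18/5)
F(k, m) = -3 + 4*m
F(-39, h(-4)) - Y(4) = (-3 + 4*(-18/5)) - 1*4 = (-3 - 72/5) - 4 = -87/5 - 4 = -107/5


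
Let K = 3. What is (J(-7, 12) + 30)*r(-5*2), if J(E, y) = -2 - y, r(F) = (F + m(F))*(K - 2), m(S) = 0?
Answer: -160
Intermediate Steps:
r(F) = F (r(F) = (F + 0)*(3 - 2) = F*1 = F)
(J(-7, 12) + 30)*r(-5*2) = ((-2 - 1*12) + 30)*(-5*2) = ((-2 - 12) + 30)*(-10) = (-14 + 30)*(-10) = 16*(-10) = -160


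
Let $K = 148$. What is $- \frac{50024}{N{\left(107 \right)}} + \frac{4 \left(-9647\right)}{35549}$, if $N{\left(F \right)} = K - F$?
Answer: $- \frac{1779885284}{1457509} \approx -1221.2$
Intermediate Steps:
$N{\left(F \right)} = 148 - F$
$- \frac{50024}{N{\left(107 \right)}} + \frac{4 \left(-9647\right)}{35549} = - \frac{50024}{148 - 107} + \frac{4 \left(-9647\right)}{35549} = - \frac{50024}{148 - 107} - \frac{38588}{35549} = - \frac{50024}{41} - \frac{38588}{35549} = - \frac{1779885284}{1457509}$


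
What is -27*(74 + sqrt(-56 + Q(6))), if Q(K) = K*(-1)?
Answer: -1998 - 27*I*sqrt(62) ≈ -1998.0 - 212.6*I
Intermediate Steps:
Q(K) = -K
-27*(74 + sqrt(-56 + Q(6))) = -27*(74 + sqrt(-56 - 1*6)) = -27*(74 + sqrt(-56 - 6)) = -27*(74 + sqrt(-62)) = -27*(74 + I*sqrt(62)) = -1998 - 27*I*sqrt(62)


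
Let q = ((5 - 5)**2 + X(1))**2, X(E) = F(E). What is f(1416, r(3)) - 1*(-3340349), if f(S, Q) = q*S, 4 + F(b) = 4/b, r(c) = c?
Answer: 3340349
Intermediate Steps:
F(b) = -4 + 4/b
X(E) = -4 + 4/E
q = 0 (q = ((5 - 5)**2 + (-4 + 4/1))**2 = (0**2 + (-4 + 4*1))**2 = (0 + (-4 + 4))**2 = (0 + 0)**2 = 0**2 = 0)
f(S, Q) = 0 (f(S, Q) = 0*S = 0)
f(1416, r(3)) - 1*(-3340349) = 0 - 1*(-3340349) = 0 + 3340349 = 3340349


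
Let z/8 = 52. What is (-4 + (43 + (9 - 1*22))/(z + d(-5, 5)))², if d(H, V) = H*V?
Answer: 2353156/152881 ≈ 15.392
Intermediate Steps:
z = 416 (z = 8*52 = 416)
(-4 + (43 + (9 - 1*22))/(z + d(-5, 5)))² = (-4 + (43 + (9 - 1*22))/(416 - 5*5))² = (-4 + (43 + (9 - 22))/(416 - 25))² = (-4 + (43 - 13)/391)² = (-4 + 30*(1/391))² = (-4 + 30/391)² = (-1534/391)² = 2353156/152881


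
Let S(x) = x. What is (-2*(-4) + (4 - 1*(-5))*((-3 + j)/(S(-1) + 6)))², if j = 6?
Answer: 4489/25 ≈ 179.56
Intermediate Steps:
(-2*(-4) + (4 - 1*(-5))*((-3 + j)/(S(-1) + 6)))² = (-2*(-4) + (4 - 1*(-5))*((-3 + 6)/(-1 + 6)))² = (8 + (4 + 5)*(3/5))² = (8 + 9*(3*(⅕)))² = (8 + 9*(⅗))² = (8 + 27/5)² = (67/5)² = 4489/25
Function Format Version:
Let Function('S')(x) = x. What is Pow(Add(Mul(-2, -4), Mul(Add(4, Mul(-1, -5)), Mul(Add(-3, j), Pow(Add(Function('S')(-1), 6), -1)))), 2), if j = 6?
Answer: Rational(4489, 25) ≈ 179.56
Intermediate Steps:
Pow(Add(Mul(-2, -4), Mul(Add(4, Mul(-1, -5)), Mul(Add(-3, j), Pow(Add(Function('S')(-1), 6), -1)))), 2) = Pow(Add(Mul(-2, -4), Mul(Add(4, Mul(-1, -5)), Mul(Add(-3, 6), Pow(Add(-1, 6), -1)))), 2) = Pow(Add(8, Mul(Add(4, 5), Mul(3, Pow(5, -1)))), 2) = Pow(Add(8, Mul(9, Mul(3, Rational(1, 5)))), 2) = Pow(Add(8, Mul(9, Rational(3, 5))), 2) = Pow(Add(8, Rational(27, 5)), 2) = Pow(Rational(67, 5), 2) = Rational(4489, 25)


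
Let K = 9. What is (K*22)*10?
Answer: 1980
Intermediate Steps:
(K*22)*10 = (9*22)*10 = 198*10 = 1980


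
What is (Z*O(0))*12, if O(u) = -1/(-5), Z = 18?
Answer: 216/5 ≈ 43.200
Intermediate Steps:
O(u) = 1/5 (O(u) = -1*(-1/5) = 1/5)
(Z*O(0))*12 = (18*(1/5))*12 = (18/5)*12 = 216/5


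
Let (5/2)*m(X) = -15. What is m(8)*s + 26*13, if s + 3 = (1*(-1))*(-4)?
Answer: 332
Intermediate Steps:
m(X) = -6 (m(X) = (⅖)*(-15) = -6)
s = 1 (s = -3 + (1*(-1))*(-4) = -3 - 1*(-4) = -3 + 4 = 1)
m(8)*s + 26*13 = -6*1 + 26*13 = -6 + 338 = 332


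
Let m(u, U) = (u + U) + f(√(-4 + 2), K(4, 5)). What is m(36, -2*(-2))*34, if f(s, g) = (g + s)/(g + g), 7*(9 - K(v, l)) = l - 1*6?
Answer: 1377 + 119*I*√2/64 ≈ 1377.0 + 2.6296*I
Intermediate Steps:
K(v, l) = 69/7 - l/7 (K(v, l) = 9 - (l - 1*6)/7 = 9 - (l - 6)/7 = 9 - (-6 + l)/7 = 9 + (6/7 - l/7) = 69/7 - l/7)
f(s, g) = (g + s)/(2*g) (f(s, g) = (g + s)/((2*g)) = (g + s)*(1/(2*g)) = (g + s)/(2*g))
m(u, U) = ½ + U + u + 7*I*√2/128 (m(u, U) = (u + U) + ((69/7 - ⅐*5) + √(-4 + 2))/(2*(69/7 - ⅐*5)) = (U + u) + ((69/7 - 5/7) + √(-2))/(2*(69/7 - 5/7)) = (U + u) + (64/7 + I*√2)/(2*(64/7)) = (U + u) + (½)*(7/64)*(64/7 + I*√2) = (U + u) + (½ + 7*I*√2/128) = ½ + U + u + 7*I*√2/128)
m(36, -2*(-2))*34 = (½ - 2*(-2) + 36 + 7*I*√2/128)*34 = (½ + 4 + 36 + 7*I*√2/128)*34 = (81/2 + 7*I*√2/128)*34 = 1377 + 119*I*√2/64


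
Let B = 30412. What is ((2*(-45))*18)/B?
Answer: -405/7603 ≈ -0.053268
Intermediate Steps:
((2*(-45))*18)/B = ((2*(-45))*18)/30412 = -90*18*(1/30412) = -1620*1/30412 = -405/7603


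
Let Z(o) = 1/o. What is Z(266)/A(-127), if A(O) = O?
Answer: -1/33782 ≈ -2.9602e-5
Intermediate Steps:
Z(266)/A(-127) = 1/(266*(-127)) = (1/266)*(-1/127) = -1/33782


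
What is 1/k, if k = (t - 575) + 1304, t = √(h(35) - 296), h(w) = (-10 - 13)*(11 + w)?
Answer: 729/532795 - I*√1354/532795 ≈ 0.0013683 - 6.9064e-5*I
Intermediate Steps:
h(w) = -253 - 23*w (h(w) = -23*(11 + w) = -253 - 23*w)
t = I*√1354 (t = √((-253 - 23*35) - 296) = √((-253 - 805) - 296) = √(-1058 - 296) = √(-1354) = I*√1354 ≈ 36.797*I)
k = 729 + I*√1354 (k = (I*√1354 - 575) + 1304 = (-575 + I*√1354) + 1304 = 729 + I*√1354 ≈ 729.0 + 36.797*I)
1/k = 1/(729 + I*√1354)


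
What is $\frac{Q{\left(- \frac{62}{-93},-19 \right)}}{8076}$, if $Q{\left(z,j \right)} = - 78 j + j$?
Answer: $\frac{1463}{8076} \approx 0.18115$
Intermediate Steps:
$Q{\left(z,j \right)} = - 77 j$
$\frac{Q{\left(- \frac{62}{-93},-19 \right)}}{8076} = \frac{\left(-77\right) \left(-19\right)}{8076} = 1463 \cdot \frac{1}{8076} = \frac{1463}{8076}$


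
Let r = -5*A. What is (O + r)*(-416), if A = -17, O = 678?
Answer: -317408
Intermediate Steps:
r = 85 (r = -5*(-17) = 85)
(O + r)*(-416) = (678 + 85)*(-416) = 763*(-416) = -317408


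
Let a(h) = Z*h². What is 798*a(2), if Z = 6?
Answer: 19152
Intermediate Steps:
a(h) = 6*h²
798*a(2) = 798*(6*2²) = 798*(6*4) = 798*24 = 19152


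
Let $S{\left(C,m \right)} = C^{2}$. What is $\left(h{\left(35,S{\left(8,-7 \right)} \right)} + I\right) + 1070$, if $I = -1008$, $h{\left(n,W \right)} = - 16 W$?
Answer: $-962$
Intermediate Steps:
$\left(h{\left(35,S{\left(8,-7 \right)} \right)} + I\right) + 1070 = \left(- 16 \cdot 8^{2} - 1008\right) + 1070 = \left(\left(-16\right) 64 - 1008\right) + 1070 = \left(-1024 - 1008\right) + 1070 = -2032 + 1070 = -962$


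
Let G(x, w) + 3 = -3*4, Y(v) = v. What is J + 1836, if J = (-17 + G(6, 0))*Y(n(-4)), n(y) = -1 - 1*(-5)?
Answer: 1708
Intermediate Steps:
n(y) = 4 (n(y) = -1 + 5 = 4)
G(x, w) = -15 (G(x, w) = -3 - 3*4 = -3 - 12 = -15)
J = -128 (J = (-17 - 15)*4 = -32*4 = -128)
J + 1836 = -128 + 1836 = 1708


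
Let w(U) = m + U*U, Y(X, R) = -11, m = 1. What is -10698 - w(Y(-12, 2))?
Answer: -10820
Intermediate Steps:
w(U) = 1 + U**2 (w(U) = 1 + U*U = 1 + U**2)
-10698 - w(Y(-12, 2)) = -10698 - (1 + (-11)**2) = -10698 - (1 + 121) = -10698 - 1*122 = -10698 - 122 = -10820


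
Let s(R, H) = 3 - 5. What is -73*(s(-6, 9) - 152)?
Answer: 11242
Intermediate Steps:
s(R, H) = -2
-73*(s(-6, 9) - 152) = -73*(-2 - 152) = -73*(-154) = 11242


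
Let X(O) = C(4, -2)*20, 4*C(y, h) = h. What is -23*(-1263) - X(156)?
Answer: 29059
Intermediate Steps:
C(y, h) = h/4
X(O) = -10 (X(O) = ((¼)*(-2))*20 = -½*20 = -10)
-23*(-1263) - X(156) = -23*(-1263) - 1*(-10) = 29049 + 10 = 29059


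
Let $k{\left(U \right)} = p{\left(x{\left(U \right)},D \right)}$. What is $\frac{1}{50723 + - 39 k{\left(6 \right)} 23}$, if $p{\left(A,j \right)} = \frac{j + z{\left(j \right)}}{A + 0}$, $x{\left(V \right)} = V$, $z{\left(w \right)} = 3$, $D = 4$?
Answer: $\frac{2}{99353} \approx 2.013 \cdot 10^{-5}$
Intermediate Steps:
$p{\left(A,j \right)} = \frac{3 + j}{A}$ ($p{\left(A,j \right)} = \frac{j + 3}{A + 0} = \frac{3 + j}{A}$)
$k{\left(U \right)} = \frac{7}{U}$ ($k{\left(U \right)} = \frac{3 + 4}{U} = \frac{1}{U} 7 = \frac{7}{U}$)
$\frac{1}{50723 + - 39 k{\left(6 \right)} 23} = \frac{1}{50723 + - 39 \cdot \frac{7}{6} \cdot 23} = \frac{1}{50723 + - 39 \cdot 7 \cdot \frac{1}{6} \cdot 23} = \frac{1}{50723 + \left(-39\right) \frac{7}{6} \cdot 23} = \frac{1}{50723 - \frac{2093}{2}} = \frac{1}{\frac{99353}{2}} = \frac{2}{99353}$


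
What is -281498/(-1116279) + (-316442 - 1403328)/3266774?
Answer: -500076394189/1823315606973 ≈ -0.27427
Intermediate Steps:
-281498/(-1116279) + (-316442 - 1403328)/3266774 = -281498*(-1/1116279) - 1719770*1/3266774 = 281498/1116279 - 859885/1633387 = -500076394189/1823315606973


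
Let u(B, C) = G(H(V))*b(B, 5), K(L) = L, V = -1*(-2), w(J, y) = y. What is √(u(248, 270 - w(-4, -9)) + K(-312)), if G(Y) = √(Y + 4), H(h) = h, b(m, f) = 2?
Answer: √(-312 + 2*√6) ≈ 17.524*I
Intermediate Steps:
V = 2
G(Y) = √(4 + Y)
u(B, C) = 2*√6 (u(B, C) = √(4 + 2)*2 = √6*2 = 2*√6)
√(u(248, 270 - w(-4, -9)) + K(-312)) = √(2*√6 - 312) = √(-312 + 2*√6)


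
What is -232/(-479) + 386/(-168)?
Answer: -72959/40236 ≈ -1.8133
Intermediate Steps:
-232/(-479) + 386/(-168) = -232*(-1/479) + 386*(-1/168) = 232/479 - 193/84 = -72959/40236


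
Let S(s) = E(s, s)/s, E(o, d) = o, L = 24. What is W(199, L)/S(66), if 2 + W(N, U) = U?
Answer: 22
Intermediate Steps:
S(s) = 1 (S(s) = s/s = 1)
W(N, U) = -2 + U
W(199, L)/S(66) = (-2 + 24)/1 = 22*1 = 22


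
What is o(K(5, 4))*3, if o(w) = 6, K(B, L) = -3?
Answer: 18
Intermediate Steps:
o(K(5, 4))*3 = 6*3 = 18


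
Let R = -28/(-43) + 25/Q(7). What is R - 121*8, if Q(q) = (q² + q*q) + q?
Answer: -873301/903 ≈ -967.11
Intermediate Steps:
Q(q) = q + 2*q² (Q(q) = (q² + q²) + q = 2*q² + q = q + 2*q²)
R = 803/903 (R = -28/(-43) + 25/((7*(1 + 2*7))) = -28*(-1/43) + 25/((7*(1 + 14))) = 28/43 + 25/((7*15)) = 28/43 + 25/105 = 28/43 + 25*(1/105) = 28/43 + 5/21 = 803/903 ≈ 0.88926)
R - 121*8 = 803/903 - 121*8 = 803/903 - 968 = -873301/903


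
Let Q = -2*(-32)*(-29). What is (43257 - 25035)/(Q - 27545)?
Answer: -18222/29401 ≈ -0.61977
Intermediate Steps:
Q = -1856 (Q = 64*(-29) = -1856)
(43257 - 25035)/(Q - 27545) = (43257 - 25035)/(-1856 - 27545) = 18222/(-29401) = 18222*(-1/29401) = -18222/29401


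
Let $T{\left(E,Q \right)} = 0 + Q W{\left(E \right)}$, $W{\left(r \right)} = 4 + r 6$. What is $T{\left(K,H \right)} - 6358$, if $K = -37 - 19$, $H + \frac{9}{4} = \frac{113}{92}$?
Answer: $- \frac{138432}{23} \approx -6018.8$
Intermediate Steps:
$H = - \frac{47}{46}$ ($H = - \frac{9}{4} + \frac{113}{92} = - \frac{47}{46} \approx -1.0217$)
$W{\left(r \right)} = 4 + 6 r$
$K = -56$ ($K = -37 - 19 = -56$)
$T{\left(E,Q \right)} = Q \left(4 + 6 E\right)$ ($T{\left(E,Q \right)} = 0 + Q \left(4 + 6 E\right) = Q \left(4 + 6 E\right)$)
$T{\left(K,H \right)} - 6358 = 2 \left(- \frac{47}{46}\right) \left(2 + 3 \left(-56\right)\right) - 6358 = 2 \left(- \frac{47}{46}\right) \left(2 - 168\right) - 6358 = 2 \left(- \frac{47}{46}\right) \left(-166\right) - 6358 = \frac{7802}{23} - 6358 = - \frac{138432}{23}$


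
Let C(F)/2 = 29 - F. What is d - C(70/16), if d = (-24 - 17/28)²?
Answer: 436109/784 ≈ 556.26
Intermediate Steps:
C(F) = 58 - 2*F (C(F) = 2*(29 - F) = 58 - 2*F)
d = 474721/784 (d = (-24 - 17*1/28)² = (-24 - 17/28)² = (-689/28)² = 474721/784 ≈ 605.51)
d - C(70/16) = 474721/784 - (58 - 140/16) = 474721/784 - (58 - 2*35/8) = 474721/784 - (58 - 35/4) = 474721/784 - 1*197/4 = 474721/784 - 197/4 = 436109/784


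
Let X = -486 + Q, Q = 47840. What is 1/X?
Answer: 1/47354 ≈ 2.1118e-5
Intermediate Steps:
X = 47354 (X = -486 + 47840 = 47354)
1/X = 1/47354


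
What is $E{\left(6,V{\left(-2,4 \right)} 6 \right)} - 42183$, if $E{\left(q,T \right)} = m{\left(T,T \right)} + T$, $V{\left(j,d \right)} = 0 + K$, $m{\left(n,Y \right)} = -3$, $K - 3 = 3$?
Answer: $-42150$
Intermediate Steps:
$K = 6$ ($K = 3 + 3 = 6$)
$V{\left(j,d \right)} = 6$ ($V{\left(j,d \right)} = 0 + 6 = 6$)
$E{\left(q,T \right)} = -3 + T$
$E{\left(6,V{\left(-2,4 \right)} 6 \right)} - 42183 = \left(-3 + 6 \cdot 6\right) - 42183 = \left(-3 + 36\right) - 42183 = 33 - 42183 = -42150$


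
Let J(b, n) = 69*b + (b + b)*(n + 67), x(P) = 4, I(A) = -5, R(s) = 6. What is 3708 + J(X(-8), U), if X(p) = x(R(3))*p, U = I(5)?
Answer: -2468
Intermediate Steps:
U = -5
X(p) = 4*p
J(b, n) = 69*b + 2*b*(67 + n) (J(b, n) = 69*b + (2*b)*(67 + n) = 69*b + 2*b*(67 + n))
3708 + J(X(-8), U) = 3708 + (4*(-8))*(203 + 2*(-5)) = 3708 - 32*(203 - 10) = 3708 - 32*193 = 3708 - 6176 = -2468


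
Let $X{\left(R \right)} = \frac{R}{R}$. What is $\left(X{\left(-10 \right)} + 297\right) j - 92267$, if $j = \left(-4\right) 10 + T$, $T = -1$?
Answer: $-104485$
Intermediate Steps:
$X{\left(R \right)} = 1$
$j = -41$ ($j = \left(-4\right) 10 - 1 = -40 - 1 = -41$)
$\left(X{\left(-10 \right)} + 297\right) j - 92267 = \left(1 + 297\right) \left(-41\right) - 92267 = 298 \left(-41\right) - 92267 = -12218 - 92267 = -104485$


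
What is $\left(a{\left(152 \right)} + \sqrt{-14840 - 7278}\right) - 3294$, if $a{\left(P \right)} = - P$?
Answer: $-3446 + i \sqrt{22118} \approx -3446.0 + 148.72 i$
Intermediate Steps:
$\left(a{\left(152 \right)} + \sqrt{-14840 - 7278}\right) - 3294 = \left(\left(-1\right) 152 + \sqrt{-14840 - 7278}\right) - 3294 = \left(-152 + \sqrt{-22118}\right) - 3294 = \left(-152 + i \sqrt{22118}\right) - 3294 = -3446 + i \sqrt{22118}$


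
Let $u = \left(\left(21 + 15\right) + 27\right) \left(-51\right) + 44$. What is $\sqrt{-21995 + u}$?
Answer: $6 i \sqrt{699} \approx 158.63 i$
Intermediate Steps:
$u = -3169$ ($u = \left(36 + 27\right) \left(-51\right) + 44 = 63 \left(-51\right) + 44 = -3213 + 44 = -3169$)
$\sqrt{-21995 + u} = \sqrt{-21995 - 3169} = \sqrt{-25164} = 6 i \sqrt{699}$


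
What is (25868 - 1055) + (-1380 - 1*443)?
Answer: 22990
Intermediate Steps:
(25868 - 1055) + (-1380 - 1*443) = 24813 + (-1380 - 443) = 24813 - 1823 = 22990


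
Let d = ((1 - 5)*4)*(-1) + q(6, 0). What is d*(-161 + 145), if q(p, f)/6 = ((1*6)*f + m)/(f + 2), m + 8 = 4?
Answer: -64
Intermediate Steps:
m = -4 (m = -8 + 4 = -4)
q(p, f) = 6*(-4 + 6*f)/(2 + f) (q(p, f) = 6*(((1*6)*f - 4)/(f + 2)) = 6*((6*f - 4)/(2 + f)) = 6*((-4 + 6*f)/(2 + f)) = 6*(-4 + 6*f)/(2 + f))
d = 4 (d = ((1 - 5)*4)*(-1) + 12*(-2 + 3*0)/(2 + 0) = -4*4*(-1) + 12*(-2 + 0)/2 = -16*(-1) + 12*(½)*(-2) = 16 - 12 = 4)
d*(-161 + 145) = 4*(-161 + 145) = 4*(-16) = -64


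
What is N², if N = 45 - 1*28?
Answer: 289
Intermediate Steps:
N = 17 (N = 45 - 28 = 17)
N² = 17² = 289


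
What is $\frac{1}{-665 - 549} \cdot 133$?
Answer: $- \frac{133}{1214} \approx -0.10956$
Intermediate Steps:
$\frac{1}{-665 - 549} \cdot 133 = \frac{1}{-1214} \cdot 133 = \left(- \frac{1}{1214}\right) 133 = - \frac{133}{1214}$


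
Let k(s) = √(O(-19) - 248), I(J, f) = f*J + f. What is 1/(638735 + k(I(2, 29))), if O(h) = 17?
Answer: 638735/407982400456 - I*√231/407982400456 ≈ 1.5656e-6 - 3.7253e-11*I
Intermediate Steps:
I(J, f) = f + J*f (I(J, f) = J*f + f = f + J*f)
k(s) = I*√231 (k(s) = √(17 - 248) = √(-231) = I*√231)
1/(638735 + k(I(2, 29))) = 1/(638735 + I*√231)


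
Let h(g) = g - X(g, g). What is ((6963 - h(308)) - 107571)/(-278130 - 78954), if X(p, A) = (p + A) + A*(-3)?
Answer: 25306/89271 ≈ 0.28347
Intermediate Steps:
X(p, A) = p - 2*A (X(p, A) = (A + p) - 3*A = p - 2*A)
h(g) = 2*g (h(g) = g - (g - 2*g) = g - (-1)*g = g + g = 2*g)
((6963 - h(308)) - 107571)/(-278130 - 78954) = ((6963 - 2*308) - 107571)/(-278130 - 78954) = ((6963 - 1*616) - 107571)/(-357084) = ((6963 - 616) - 107571)*(-1/357084) = (6347 - 107571)*(-1/357084) = -101224*(-1/357084) = 25306/89271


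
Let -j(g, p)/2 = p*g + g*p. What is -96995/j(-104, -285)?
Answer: 1021/1248 ≈ 0.81811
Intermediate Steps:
j(g, p) = -4*g*p (j(g, p) = -2*(p*g + g*p) = -2*(g*p + g*p) = -4*g*p)
-96995/j(-104, -285) = -96995/((-4*(-104)*(-285))) = -96995/(-118560) = -96995*(-1/118560) = 1021/1248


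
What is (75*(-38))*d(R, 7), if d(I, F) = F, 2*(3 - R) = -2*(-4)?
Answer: -19950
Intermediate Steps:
R = -1 (R = 3 - (-1)*(-4) = 3 - 1/2*8 = 3 - 4 = -1)
(75*(-38))*d(R, 7) = (75*(-38))*7 = -2850*7 = -19950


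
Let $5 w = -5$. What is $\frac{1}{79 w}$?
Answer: $- \frac{1}{79} \approx -0.012658$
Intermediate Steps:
$w = -1$ ($w = \frac{1}{5} \left(-5\right) = -1$)
$\frac{1}{79 w} = \frac{1}{79 \left(-1\right)} = \frac{1}{-79} = - \frac{1}{79}$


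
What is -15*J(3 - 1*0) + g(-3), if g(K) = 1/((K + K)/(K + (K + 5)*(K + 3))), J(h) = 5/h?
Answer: -49/2 ≈ -24.500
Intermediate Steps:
g(K) = (K + (3 + K)*(5 + K))/(2*K) (g(K) = 1/((2*K)/(K + (5 + K)*(3 + K))) = 1/((2*K)/(K + (3 + K)*(5 + K))) = 1/(2*K/(K + (3 + K)*(5 + K))) = (K + (3 + K)*(5 + K))/(2*K))
-15*J(3 - 1*0) + g(-3) = -75/(3 - 1*0) + (1/2)*(15 - 3*(9 - 3))/(-3) = -75/(3 + 0) + (1/2)*(-1/3)*(15 - 3*6) = -75/3 + (1/2)*(-1/3)*(15 - 18) = -75/3 + (1/2)*(-1/3)*(-3) = -15*5/3 + 1/2 = -25 + 1/2 = -49/2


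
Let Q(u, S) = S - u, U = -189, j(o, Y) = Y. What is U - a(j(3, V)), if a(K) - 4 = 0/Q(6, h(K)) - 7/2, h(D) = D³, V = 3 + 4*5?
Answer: -379/2 ≈ -189.50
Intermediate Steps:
V = 23 (V = 3 + 20 = 23)
a(K) = ½ (a(K) = 4 + (0/(K³ - 1*6) - 7/2) = 4 + (0/(K³ - 6) - 7*½) = 4 + (0/(-6 + K³) - 7/2) = 4 + (0 - 7/2) = 4 - 7/2 = ½)
U - a(j(3, V)) = -189 - 1*½ = -189 - ½ = -379/2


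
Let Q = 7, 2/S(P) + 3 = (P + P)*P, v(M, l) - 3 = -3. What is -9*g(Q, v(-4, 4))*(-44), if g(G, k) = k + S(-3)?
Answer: 264/5 ≈ 52.800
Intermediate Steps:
v(M, l) = 0 (v(M, l) = 3 - 3 = 0)
S(P) = 2/(-3 + 2*P²) (S(P) = 2/(-3 + (P + P)*P) = 2/(-3 + (2*P)*P) = 2/(-3 + 2*P²))
g(G, k) = 2/15 + k (g(G, k) = k + 2/(-3 + 2*(-3)²) = k + 2/(-3 + 2*9) = k + 2/(-3 + 18) = k + 2/15 = 2/15 + k)
-9*g(Q, v(-4, 4))*(-44) = -9*(2/15 + 0)*(-44) = -9*2/15*(-44) = -6/5*(-44) = 264/5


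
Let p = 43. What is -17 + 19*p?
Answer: 800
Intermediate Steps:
-17 + 19*p = -17 + 19*43 = -17 + 817 = 800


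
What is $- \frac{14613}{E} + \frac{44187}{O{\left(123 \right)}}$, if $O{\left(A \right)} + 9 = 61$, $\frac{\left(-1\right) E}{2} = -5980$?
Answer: $\frac{10148397}{11960} \approx 848.53$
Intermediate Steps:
$E = 11960$ ($E = \left(-2\right) \left(-5980\right) = 11960$)
$O{\left(A \right)} = 52$ ($O{\left(A \right)} = -9 + 61 = 52$)
$- \frac{14613}{E} + \frac{44187}{O{\left(123 \right)}} = - \frac{14613}{11960} + \frac{44187}{52} = \left(-14613\right) \frac{1}{11960} + 44187 \cdot \frac{1}{52} = - \frac{14613}{11960} + \frac{3399}{4} = \frac{10148397}{11960}$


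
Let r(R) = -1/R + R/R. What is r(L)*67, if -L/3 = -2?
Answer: 335/6 ≈ 55.833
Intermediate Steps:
L = 6 (L = -3*(-2) = 6)
r(R) = 1 - 1/R (r(R) = -1/R + 1 = 1 - 1/R)
r(L)*67 = ((-1 + 6)/6)*67 = ((1/6)*5)*67 = (5/6)*67 = 335/6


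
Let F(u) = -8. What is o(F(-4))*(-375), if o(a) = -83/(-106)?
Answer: -31125/106 ≈ -293.63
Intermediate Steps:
o(a) = 83/106 (o(a) = -83*(-1/106) = 83/106)
o(F(-4))*(-375) = (83/106)*(-375) = -31125/106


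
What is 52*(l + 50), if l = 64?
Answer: 5928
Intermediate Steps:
52*(l + 50) = 52*(64 + 50) = 52*114 = 5928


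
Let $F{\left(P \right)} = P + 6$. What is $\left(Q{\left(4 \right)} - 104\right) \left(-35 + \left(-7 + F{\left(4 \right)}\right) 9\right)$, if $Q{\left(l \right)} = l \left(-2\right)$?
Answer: $896$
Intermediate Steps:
$F{\left(P \right)} = 6 + P$
$Q{\left(l \right)} = - 2 l$
$\left(Q{\left(4 \right)} - 104\right) \left(-35 + \left(-7 + F{\left(4 \right)}\right) 9\right) = \left(\left(-2\right) 4 - 104\right) \left(-35 + \left(-7 + \left(6 + 4\right)\right) 9\right) = \left(-8 - 104\right) \left(-35 + \left(-7 + 10\right) 9\right) = - 112 \left(-35 + 3 \cdot 9\right) = - 112 \left(-35 + 27\right) = \left(-112\right) \left(-8\right) = 896$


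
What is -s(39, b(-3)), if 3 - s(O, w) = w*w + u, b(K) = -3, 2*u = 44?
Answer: 28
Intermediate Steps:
u = 22 (u = (½)*44 = 22)
s(O, w) = -19 - w² (s(O, w) = 3 - (w*w + 22) = 3 - (w² + 22) = 3 - (22 + w²) = 3 + (-22 - w²) = -19 - w²)
-s(39, b(-3)) = -(-19 - 1*(-3)²) = -(-19 - 1*9) = -(-19 - 9) = -1*(-28) = 28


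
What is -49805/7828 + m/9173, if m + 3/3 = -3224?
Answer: -482106565/71806244 ≈ -6.7140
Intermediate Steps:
m = -3225 (m = -1 - 3224 = -3225)
-49805/7828 + m/9173 = -49805/7828 - 3225/9173 = -482106565/71806244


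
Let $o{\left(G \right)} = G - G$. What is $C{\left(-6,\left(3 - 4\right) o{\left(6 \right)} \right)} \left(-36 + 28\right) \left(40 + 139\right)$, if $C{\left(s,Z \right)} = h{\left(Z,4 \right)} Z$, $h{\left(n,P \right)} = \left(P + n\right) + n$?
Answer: $0$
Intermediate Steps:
$h{\left(n,P \right)} = P + 2 n$
$o{\left(G \right)} = 0$
$C{\left(s,Z \right)} = Z \left(4 + 2 Z\right)$ ($C{\left(s,Z \right)} = \left(4 + 2 Z\right) Z = Z \left(4 + 2 Z\right)$)
$C{\left(-6,\left(3 - 4\right) o{\left(6 \right)} \right)} \left(-36 + 28\right) \left(40 + 139\right) = 2 \left(3 - 4\right) 0 \left(2 + \left(3 - 4\right) 0\right) \left(-36 + 28\right) \left(40 + 139\right) = 2 \left(\left(-1\right) 0\right) \left(2 - 0\right) \left(\left(-8\right) 179\right) = 2 \cdot 0 \left(2 + 0\right) \left(-1432\right) = 2 \cdot 0 \cdot 2 \left(-1432\right) = 0 \left(-1432\right) = 0$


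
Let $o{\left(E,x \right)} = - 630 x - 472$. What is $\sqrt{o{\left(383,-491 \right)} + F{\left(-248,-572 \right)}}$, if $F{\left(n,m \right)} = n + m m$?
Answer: $\sqrt{635794} \approx 797.37$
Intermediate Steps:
$F{\left(n,m \right)} = n + m^{2}$
$o{\left(E,x \right)} = -472 - 630 x$
$\sqrt{o{\left(383,-491 \right)} + F{\left(-248,-572 \right)}} = \sqrt{\left(-472 - -309330\right) - \left(248 - \left(-572\right)^{2}\right)} = \sqrt{\left(-472 + 309330\right) + \left(-248 + 327184\right)} = \sqrt{308858 + 326936} = \sqrt{635794}$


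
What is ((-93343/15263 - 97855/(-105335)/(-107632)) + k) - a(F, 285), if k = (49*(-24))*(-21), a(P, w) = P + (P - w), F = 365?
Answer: 839081462878984307/34608598279472 ≈ 24245.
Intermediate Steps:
a(P, w) = -w + 2*P
k = 24696 (k = -1176*(-21) = 24696)
((-93343/15263 - 97855/(-105335)/(-107632)) + k) - a(F, 285) = ((-93343/15263 - 97855/(-105335)/(-107632)) + 24696) - (-1*285 + 2*365) = ((-93343*1/15263 - 97855*(-1/105335)*(-1/107632)) + 24696) - (-285 + 730) = ((-93343/15263 + (19571/21067)*(-1/107632)) + 24696) - 1*445 = ((-93343/15263 - 19571/2267483344) + 24696) - 445 = (-211653996491165/34608598279472 + 24696) - 445 = 854482289113349347/34608598279472 - 445 = 839081462878984307/34608598279472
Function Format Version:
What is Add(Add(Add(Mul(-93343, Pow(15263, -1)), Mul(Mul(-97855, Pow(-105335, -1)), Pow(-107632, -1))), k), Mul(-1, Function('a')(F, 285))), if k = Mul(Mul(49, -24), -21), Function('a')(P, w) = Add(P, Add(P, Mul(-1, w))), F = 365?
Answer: Rational(839081462878984307, 34608598279472) ≈ 24245.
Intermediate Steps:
Function('a')(P, w) = Add(Mul(-1, w), Mul(2, P))
k = 24696 (k = Mul(-1176, -21) = 24696)
Add(Add(Add(Mul(-93343, Pow(15263, -1)), Mul(Mul(-97855, Pow(-105335, -1)), Pow(-107632, -1))), k), Mul(-1, Function('a')(F, 285))) = Add(Add(Add(Mul(-93343, Pow(15263, -1)), Mul(Mul(-97855, Pow(-105335, -1)), Pow(-107632, -1))), 24696), Mul(-1, Add(Mul(-1, 285), Mul(2, 365)))) = Add(Add(Add(Mul(-93343, Rational(1, 15263)), Mul(Mul(-97855, Rational(-1, 105335)), Rational(-1, 107632))), 24696), Mul(-1, Add(-285, 730))) = Add(Add(Add(Rational(-93343, 15263), Mul(Rational(19571, 21067), Rational(-1, 107632))), 24696), Mul(-1, 445)) = Add(Add(Add(Rational(-93343, 15263), Rational(-19571, 2267483344)), 24696), -445) = Add(Add(Rational(-211653996491165, 34608598279472), 24696), -445) = Add(Rational(854482289113349347, 34608598279472), -445) = Rational(839081462878984307, 34608598279472)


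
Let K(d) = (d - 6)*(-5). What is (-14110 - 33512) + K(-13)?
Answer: -47527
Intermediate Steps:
K(d) = 30 - 5*d (K(d) = (-6 + d)*(-5) = 30 - 5*d)
(-14110 - 33512) + K(-13) = (-14110 - 33512) + (30 - 5*(-13)) = -47622 + (30 + 65) = -47622 + 95 = -47527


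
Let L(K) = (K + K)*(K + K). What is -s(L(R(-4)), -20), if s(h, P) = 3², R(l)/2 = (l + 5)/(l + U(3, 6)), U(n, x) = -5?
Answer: -9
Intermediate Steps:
R(l) = 2*(5 + l)/(-5 + l) (R(l) = 2*((l + 5)/(l - 5)) = 2*((5 + l)/(-5 + l)) = 2*(5 + l)/(-5 + l))
L(K) = 4*K² (L(K) = (2*K)*(2*K) = 4*K²)
s(h, P) = 9
-s(L(R(-4)), -20) = -1*9 = -9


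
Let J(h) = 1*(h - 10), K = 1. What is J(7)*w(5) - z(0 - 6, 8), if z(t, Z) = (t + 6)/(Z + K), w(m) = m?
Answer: -15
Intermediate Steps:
J(h) = -10 + h (J(h) = 1*(-10 + h) = -10 + h)
z(t, Z) = (6 + t)/(1 + Z) (z(t, Z) = (t + 6)/(Z + 1) = (6 + t)/(1 + Z))
J(7)*w(5) - z(0 - 6, 8) = (-10 + 7)*5 - (6 + (0 - 6))/(1 + 8) = -3*5 - (6 - 6)/9 = -15 - 0/9 = -15 - 1*0 = -15 + 0 = -15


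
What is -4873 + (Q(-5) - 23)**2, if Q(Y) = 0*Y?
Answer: -4344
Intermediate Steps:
Q(Y) = 0
-4873 + (Q(-5) - 23)**2 = -4873 + (0 - 23)**2 = -4873 + (-23)**2 = -4873 + 529 = -4344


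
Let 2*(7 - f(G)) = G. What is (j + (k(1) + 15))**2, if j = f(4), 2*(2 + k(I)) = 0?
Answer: 324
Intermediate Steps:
f(G) = 7 - G/2
k(I) = -2 (k(I) = -2 + (1/2)*0 = -2 + 0 = -2)
j = 5 (j = 7 - 1/2*4 = 7 - 2 = 5)
(j + (k(1) + 15))**2 = (5 + (-2 + 15))**2 = (5 + 13)**2 = 18**2 = 324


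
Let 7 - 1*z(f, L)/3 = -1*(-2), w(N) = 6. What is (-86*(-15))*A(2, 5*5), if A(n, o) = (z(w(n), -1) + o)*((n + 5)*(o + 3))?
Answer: 10113600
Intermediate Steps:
z(f, L) = 15 (z(f, L) = 21 - (-3)*(-2) = 21 - 3*2 = 21 - 6 = 15)
A(n, o) = (3 + o)*(5 + n)*(15 + o) (A(n, o) = (15 + o)*((n + 5)*(o + 3)) = (15 + o)*((5 + n)*(3 + o)) = (15 + o)*((3 + o)*(5 + n)) = (3 + o)*(5 + n)*(15 + o))
(-86*(-15))*A(2, 5*5) = (-86*(-15))*(225 + 5*(5*5)**2 + 45*2 + 90*(5*5) + 2*(5*5)**2 + 18*2*(5*5)) = 1290*(225 + 5*25**2 + 90 + 90*25 + 2*25**2 + 18*2*25) = 1290*(225 + 5*625 + 90 + 2250 + 2*625 + 900) = 1290*(225 + 3125 + 90 + 2250 + 1250 + 900) = 1290*7840 = 10113600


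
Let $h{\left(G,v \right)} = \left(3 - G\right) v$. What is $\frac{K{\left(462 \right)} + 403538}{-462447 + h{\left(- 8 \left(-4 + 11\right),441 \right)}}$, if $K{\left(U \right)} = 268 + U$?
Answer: $- \frac{33689}{36369} \approx -0.92631$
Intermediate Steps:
$h{\left(G,v \right)} = v \left(3 - G\right)$
$\frac{K{\left(462 \right)} + 403538}{-462447 + h{\left(- 8 \left(-4 + 11\right),441 \right)}} = \frac{\left(268 + 462\right) + 403538}{-462447 + 441 \left(3 - - 8 \left(-4 + 11\right)\right)} = \frac{730 + 403538}{-462447 + 441 \left(3 - \left(-8\right) 7\right)} = \frac{404268}{-462447 + 441 \left(3 - -56\right)} = \frac{404268}{-462447 + 441 \left(3 + 56\right)} = \frac{404268}{-462447 + 441 \cdot 59} = \frac{404268}{-462447 + 26019} = \frac{404268}{-436428} = 404268 \left(- \frac{1}{436428}\right) = - \frac{33689}{36369}$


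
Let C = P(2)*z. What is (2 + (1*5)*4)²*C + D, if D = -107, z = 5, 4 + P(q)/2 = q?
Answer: -9787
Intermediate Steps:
P(q) = -8 + 2*q
C = -20 (C = (-8 + 2*2)*5 = (-8 + 4)*5 = -4*5 = -20)
(2 + (1*5)*4)²*C + D = (2 + (1*5)*4)²*(-20) - 107 = (2 + 5*4)²*(-20) - 107 = (2 + 20)²*(-20) - 107 = 22²*(-20) - 107 = 484*(-20) - 107 = -9680 - 107 = -9787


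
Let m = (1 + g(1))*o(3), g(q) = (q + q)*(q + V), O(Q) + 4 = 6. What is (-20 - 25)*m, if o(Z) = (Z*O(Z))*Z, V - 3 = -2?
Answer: -4050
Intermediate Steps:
V = 1 (V = 3 - 2 = 1)
O(Q) = 2 (O(Q) = -4 + 6 = 2)
g(q) = 2*q*(1 + q) (g(q) = (q + q)*(q + 1) = (2*q)*(1 + q) = 2*q*(1 + q))
o(Z) = 2*Z² (o(Z) = (Z*2)*Z = (2*Z)*Z = 2*Z²)
m = 90 (m = (1 + 2*1*(1 + 1))*(2*3²) = (1 + 2*1*2)*(2*9) = (1 + 4)*18 = 5*18 = 90)
(-20 - 25)*m = (-20 - 25)*90 = -45*90 = -4050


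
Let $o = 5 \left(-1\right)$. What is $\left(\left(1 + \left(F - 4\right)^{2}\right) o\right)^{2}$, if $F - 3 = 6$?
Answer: $16900$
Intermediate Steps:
$F = 9$ ($F = 3 + 6 = 9$)
$o = -5$
$\left(\left(1 + \left(F - 4\right)^{2}\right) o\right)^{2} = \left(\left(1 + \left(9 - 4\right)^{2}\right) \left(-5\right)\right)^{2} = \left(\left(1 + 5^{2}\right) \left(-5\right)\right)^{2} = \left(\left(1 + 25\right) \left(-5\right)\right)^{2} = \left(26 \left(-5\right)\right)^{2} = \left(-130\right)^{2} = 16900$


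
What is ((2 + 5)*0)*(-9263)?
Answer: 0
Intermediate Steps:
((2 + 5)*0)*(-9263) = (7*0)*(-9263) = 0*(-9263) = 0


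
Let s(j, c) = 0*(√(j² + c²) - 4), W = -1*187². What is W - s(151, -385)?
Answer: -34969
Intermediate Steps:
W = -34969 (W = -1*34969 = -34969)
s(j, c) = 0 (s(j, c) = 0*(√(c² + j²) - 4) = 0*(-4 + √(c² + j²)) = 0)
W - s(151, -385) = -34969 - 1*0 = -34969 + 0 = -34969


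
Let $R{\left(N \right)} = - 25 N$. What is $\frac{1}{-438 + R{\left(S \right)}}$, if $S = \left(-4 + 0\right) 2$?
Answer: $- \frac{1}{238} \approx -0.0042017$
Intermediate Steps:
$S = -8$ ($S = \left(-4\right) 2 = -8$)
$\frac{1}{-438 + R{\left(S \right)}} = \frac{1}{-438 - -200} = \frac{1}{-438 + 200} = \frac{1}{-238} = - \frac{1}{238}$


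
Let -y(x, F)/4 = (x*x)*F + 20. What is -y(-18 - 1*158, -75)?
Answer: -9292720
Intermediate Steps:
y(x, F) = -80 - 4*F*x**2 (y(x, F) = -4*((x*x)*F + 20) = -4*(x**2*F + 20) = -4*(F*x**2 + 20) = -4*(20 + F*x**2) = -80 - 4*F*x**2)
-y(-18 - 1*158, -75) = -(-80 - 4*(-75)*(-18 - 1*158)**2) = -(-80 - 4*(-75)*(-18 - 158)**2) = -(-80 - 4*(-75)*(-176)**2) = -(-80 - 4*(-75)*30976) = -(-80 + 9292800) = -1*9292720 = -9292720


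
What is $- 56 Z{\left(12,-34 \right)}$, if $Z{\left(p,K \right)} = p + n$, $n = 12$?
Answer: $-1344$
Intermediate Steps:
$Z{\left(p,K \right)} = 12 + p$ ($Z{\left(p,K \right)} = p + 12 = 12 + p$)
$- 56 Z{\left(12,-34 \right)} = - 56 \left(12 + 12\right) = \left(-56\right) 24 = -1344$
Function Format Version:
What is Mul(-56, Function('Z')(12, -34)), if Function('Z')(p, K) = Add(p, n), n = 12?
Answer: -1344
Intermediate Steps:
Function('Z')(p, K) = Add(12, p) (Function('Z')(p, K) = Add(p, 12) = Add(12, p))
Mul(-56, Function('Z')(12, -34)) = Mul(-56, Add(12, 12)) = Mul(-56, 24) = -1344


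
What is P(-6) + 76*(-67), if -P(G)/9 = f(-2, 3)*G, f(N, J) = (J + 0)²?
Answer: -4606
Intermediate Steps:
f(N, J) = J²
P(G) = -81*G (P(G) = -9*3²*G = -81*G)
P(-6) + 76*(-67) = -81*(-6) + 76*(-67) = 486 - 5092 = -4606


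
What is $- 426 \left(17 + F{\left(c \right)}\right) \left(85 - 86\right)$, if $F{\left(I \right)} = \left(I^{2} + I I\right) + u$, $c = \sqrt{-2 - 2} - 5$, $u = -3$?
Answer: $23856 - 17040 i \approx 23856.0 - 17040.0 i$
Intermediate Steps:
$c = -5 + 2 i$ ($c = \sqrt{-4} - 5 = 2 i - 5 = -5 + 2 i \approx -5.0 + 2.0 i$)
$F{\left(I \right)} = -3 + 2 I^{2}$ ($F{\left(I \right)} = \left(I^{2} + I I\right) - 3 = \left(I^{2} + I^{2}\right) - 3 = 2 I^{2} - 3 = -3 + 2 I^{2}$)
$- 426 \left(17 + F{\left(c \right)}\right) \left(85 - 86\right) = - 426 \left(17 - \left(3 - 2 \left(-5 + 2 i\right)^{2}\right)\right) \left(85 - 86\right) = - 426 \left(14 + 2 \left(-5 + 2 i\right)^{2}\right) \left(-1\right) = - 426 \left(-14 - 2 \left(-5 + 2 i\right)^{2}\right) = 5964 + 852 \left(-5 + 2 i\right)^{2}$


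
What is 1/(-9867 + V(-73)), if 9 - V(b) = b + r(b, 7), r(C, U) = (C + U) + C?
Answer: -1/9646 ≈ -0.00010367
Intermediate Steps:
r(C, U) = U + 2*C
V(b) = 2 - 3*b (V(b) = 9 - (b + (7 + 2*b)) = 9 - (7 + 3*b) = 9 + (-7 - 3*b) = 2 - 3*b)
1/(-9867 + V(-73)) = 1/(-9867 + (2 - 3*(-73))) = 1/(-9867 + (2 + 219)) = 1/(-9867 + 221) = 1/(-9646) = -1/9646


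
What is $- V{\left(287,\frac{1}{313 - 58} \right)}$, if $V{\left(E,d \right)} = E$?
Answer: $-287$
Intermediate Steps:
$- V{\left(287,\frac{1}{313 - 58} \right)} = \left(-1\right) 287 = -287$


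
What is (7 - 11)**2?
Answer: 16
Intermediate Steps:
(7 - 11)**2 = (-4)**2 = 16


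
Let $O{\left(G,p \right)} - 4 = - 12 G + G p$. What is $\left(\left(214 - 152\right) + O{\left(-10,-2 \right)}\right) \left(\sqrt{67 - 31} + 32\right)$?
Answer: $7828$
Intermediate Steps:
$O{\left(G,p \right)} = 4 - 12 G + G p$ ($O{\left(G,p \right)} = 4 + \left(- 12 G + G p\right) = 4 - 12 G + G p$)
$\left(\left(214 - 152\right) + O{\left(-10,-2 \right)}\right) \left(\sqrt{67 - 31} + 32\right) = \left(\left(214 - 152\right) - -144\right) \left(\sqrt{67 - 31} + 32\right) = \left(\left(214 - 152\right) + \left(4 + 120 + 20\right)\right) \left(\sqrt{36} + 32\right) = \left(62 + 144\right) \left(6 + 32\right) = 206 \cdot 38 = 7828$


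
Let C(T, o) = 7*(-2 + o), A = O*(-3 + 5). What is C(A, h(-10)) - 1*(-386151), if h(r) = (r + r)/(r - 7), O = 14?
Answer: 6564469/17 ≈ 3.8615e+5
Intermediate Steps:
A = 28 (A = 14*(-3 + 5) = 14*2 = 28)
h(r) = 2*r/(-7 + r) (h(r) = (2*r)/(-7 + r) = 2*r/(-7 + r))
C(T, o) = -14 + 7*o
C(A, h(-10)) - 1*(-386151) = (-14 + 7*(2*(-10)/(-7 - 10))) - 1*(-386151) = (-14 + 7*(2*(-10)/(-17))) + 386151 = (-14 + 7*(2*(-10)*(-1/17))) + 386151 = (-14 + 7*(20/17)) + 386151 = (-14 + 140/17) + 386151 = -98/17 + 386151 = 6564469/17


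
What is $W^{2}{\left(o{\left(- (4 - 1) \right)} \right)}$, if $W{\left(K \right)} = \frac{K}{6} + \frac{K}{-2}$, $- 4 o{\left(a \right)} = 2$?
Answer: $\frac{1}{36} \approx 0.027778$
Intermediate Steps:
$o{\left(a \right)} = - \frac{1}{2}$ ($o{\left(a \right)} = \left(- \frac{1}{4}\right) 2 = - \frac{1}{2}$)
$W{\left(K \right)} = - \frac{K}{3}$ ($W{\left(K \right)} = K \frac{1}{6} + K \left(- \frac{1}{2}\right) = \frac{K}{6} - \frac{K}{2} = - \frac{K}{3}$)
$W^{2}{\left(o{\left(- (4 - 1) \right)} \right)} = \left(\left(- \frac{1}{3}\right) \left(- \frac{1}{2}\right)\right)^{2} = \left(\frac{1}{6}\right)^{2} = \frac{1}{36}$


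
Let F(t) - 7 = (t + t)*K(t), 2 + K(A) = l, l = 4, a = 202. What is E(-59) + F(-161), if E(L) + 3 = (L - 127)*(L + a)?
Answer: -27238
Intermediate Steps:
K(A) = 2 (K(A) = -2 + 4 = 2)
F(t) = 7 + 4*t (F(t) = 7 + (t + t)*2 = 7 + (2*t)*2 = 7 + 4*t)
E(L) = -3 + (-127 + L)*(202 + L) (E(L) = -3 + (L - 127)*(L + 202) = -3 + (-127 + L)*(202 + L))
E(-59) + F(-161) = (-25657 + (-59)**2 + 75*(-59)) + (7 + 4*(-161)) = (-25657 + 3481 - 4425) + (7 - 644) = -26601 - 637 = -27238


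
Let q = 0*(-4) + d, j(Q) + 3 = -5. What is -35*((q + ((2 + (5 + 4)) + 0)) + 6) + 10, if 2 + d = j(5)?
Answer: -235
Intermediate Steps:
j(Q) = -8 (j(Q) = -3 - 5 = -8)
d = -10 (d = -2 - 8 = -10)
q = -10 (q = 0*(-4) - 10 = 0 - 10 = -10)
-35*((q + ((2 + (5 + 4)) + 0)) + 6) + 10 = -35*((-10 + ((2 + (5 + 4)) + 0)) + 6) + 10 = -35*((-10 + ((2 + 9) + 0)) + 6) + 10 = -35*((-10 + (11 + 0)) + 6) + 10 = -35*((-10 + 11) + 6) + 10 = -35*(1 + 6) + 10 = -35*7 + 10 = -245 + 10 = -235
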